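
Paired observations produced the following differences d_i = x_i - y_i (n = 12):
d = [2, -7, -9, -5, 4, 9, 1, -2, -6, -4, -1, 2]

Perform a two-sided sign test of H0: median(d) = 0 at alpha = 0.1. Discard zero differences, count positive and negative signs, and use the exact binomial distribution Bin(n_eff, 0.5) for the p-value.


Step 1: Discard zero differences. Original n = 12; n_eff = number of nonzero differences = 12.
Nonzero differences (with sign): +2, -7, -9, -5, +4, +9, +1, -2, -6, -4, -1, +2
Step 2: Count signs: positive = 5, negative = 7.
Step 3: Under H0: P(positive) = 0.5, so the number of positives S ~ Bin(12, 0.5).
Step 4: Two-sided exact p-value = sum of Bin(12,0.5) probabilities at or below the observed probability = 0.774414.
Step 5: alpha = 0.1. fail to reject H0.

n_eff = 12, pos = 5, neg = 7, p = 0.774414, fail to reject H0.


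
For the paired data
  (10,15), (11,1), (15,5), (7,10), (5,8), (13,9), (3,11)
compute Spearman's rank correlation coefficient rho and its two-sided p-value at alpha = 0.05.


Step 1: Rank x and y separately (midranks; no ties here).
rank(x): 10->4, 11->5, 15->7, 7->3, 5->2, 13->6, 3->1
rank(y): 15->7, 1->1, 5->2, 10->5, 8->3, 9->4, 11->6
Step 2: d_i = R_x(i) - R_y(i); compute d_i^2.
  (4-7)^2=9, (5-1)^2=16, (7-2)^2=25, (3-5)^2=4, (2-3)^2=1, (6-4)^2=4, (1-6)^2=25
sum(d^2) = 84.
Step 3: rho = 1 - 6*84 / (7*(7^2 - 1)) = 1 - 504/336 = -0.500000.
Step 4: Under H0, t = rho * sqrt((n-2)/(1-rho^2)) = -1.2910 ~ t(5).
Step 5: Two-sided p-value from the t-distribution with 5 df = 0.253170.
Step 6: alpha = 0.05. fail to reject H0.

rho = -0.5000, p = 0.253170, fail to reject H0 at alpha = 0.05.


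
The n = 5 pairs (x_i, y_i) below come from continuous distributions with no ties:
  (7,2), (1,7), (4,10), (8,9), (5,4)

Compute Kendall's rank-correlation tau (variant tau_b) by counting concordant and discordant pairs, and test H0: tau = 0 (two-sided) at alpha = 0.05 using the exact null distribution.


Step 1: Enumerate the 10 unordered pairs (i,j) with i<j and classify each by sign(x_j-x_i) * sign(y_j-y_i).
  (1,2):dx=-6,dy=+5->D; (1,3):dx=-3,dy=+8->D; (1,4):dx=+1,dy=+7->C; (1,5):dx=-2,dy=+2->D
  (2,3):dx=+3,dy=+3->C; (2,4):dx=+7,dy=+2->C; (2,5):dx=+4,dy=-3->D; (3,4):dx=+4,dy=-1->D
  (3,5):dx=+1,dy=-6->D; (4,5):dx=-3,dy=-5->C
Step 2: C = 4, D = 6, total pairs = 10.
Step 3: tau = (C - D)/(n(n-1)/2) = (4 - 6)/10 = -0.200000.
Step 4: Exact two-sided p-value (enumerate n! = 120 permutations of y under H0): p = 0.816667.
Step 5: alpha = 0.05. fail to reject H0.

tau_b = -0.2000 (C=4, D=6), p = 0.816667, fail to reject H0.


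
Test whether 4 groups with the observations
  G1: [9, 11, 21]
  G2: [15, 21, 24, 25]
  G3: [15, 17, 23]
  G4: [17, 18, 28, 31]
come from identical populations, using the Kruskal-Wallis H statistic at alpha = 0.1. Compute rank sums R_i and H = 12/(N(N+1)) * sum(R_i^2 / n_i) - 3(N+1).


Step 1: Combine all N = 14 observations and assign midranks.
sorted (value, group, rank): (9,G1,1), (11,G1,2), (15,G2,3.5), (15,G3,3.5), (17,G3,5.5), (17,G4,5.5), (18,G4,7), (21,G1,8.5), (21,G2,8.5), (23,G3,10), (24,G2,11), (25,G2,12), (28,G4,13), (31,G4,14)
Step 2: Sum ranks within each group.
R_1 = 11.5 (n_1 = 3)
R_2 = 35 (n_2 = 4)
R_3 = 19 (n_3 = 3)
R_4 = 39.5 (n_4 = 4)
Step 3: H = 12/(N(N+1)) * sum(R_i^2/n_i) - 3(N+1)
     = 12/(14*15) * (11.5^2/3 + 35^2/4 + 19^2/3 + 39.5^2/4) - 3*15
     = 0.057143 * 860.729 - 45
     = 4.184524.
Step 4: Ties present; correction factor C = 1 - 18/(14^3 - 14) = 0.993407. Corrected H = 4.184524 / 0.993407 = 4.212297.
Step 5: Under H0, H ~ chi^2(3); p-value = 0.239434.
Step 6: alpha = 0.1. fail to reject H0.

H = 4.2123, df = 3, p = 0.239434, fail to reject H0.


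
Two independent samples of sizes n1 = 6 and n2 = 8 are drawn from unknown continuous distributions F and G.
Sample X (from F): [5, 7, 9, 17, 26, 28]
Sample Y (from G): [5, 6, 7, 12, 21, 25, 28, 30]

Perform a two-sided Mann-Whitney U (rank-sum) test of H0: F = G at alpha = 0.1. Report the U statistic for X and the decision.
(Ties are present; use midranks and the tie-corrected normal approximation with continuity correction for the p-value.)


Step 1: Combine and sort all 14 observations; assign midranks.
sorted (value, group): (5,X), (5,Y), (6,Y), (7,X), (7,Y), (9,X), (12,Y), (17,X), (21,Y), (25,Y), (26,X), (28,X), (28,Y), (30,Y)
ranks: 5->1.5, 5->1.5, 6->3, 7->4.5, 7->4.5, 9->6, 12->7, 17->8, 21->9, 25->10, 26->11, 28->12.5, 28->12.5, 30->14
Step 2: Rank sum for X: R1 = 1.5 + 4.5 + 6 + 8 + 11 + 12.5 = 43.5.
Step 3: U_X = R1 - n1(n1+1)/2 = 43.5 - 6*7/2 = 43.5 - 21 = 22.5.
       U_Y = n1*n2 - U_X = 48 - 22.5 = 25.5.
Step 4: Ties are present, so use the tie-corrected normal approximation (with continuity correction) for the p-value.
Step 5: p-value = 0.896941; compare to alpha = 0.1. fail to reject H0.

U_X = 22.5, p = 0.896941, fail to reject H0 at alpha = 0.1.


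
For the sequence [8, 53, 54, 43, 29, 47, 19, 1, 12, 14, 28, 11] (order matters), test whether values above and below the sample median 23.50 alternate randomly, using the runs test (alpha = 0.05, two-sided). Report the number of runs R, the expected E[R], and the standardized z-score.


Step 1: Compute median = 23.50; label A = above, B = below.
Labels in order: BAAAAABBBBAB  (n_A = 6, n_B = 6)
Step 2: Count runs R = 5.
Step 3: Under H0 (random ordering), E[R] = 2*n_A*n_B/(n_A+n_B) + 1 = 2*6*6/12 + 1 = 7.0000.
        Var[R] = 2*n_A*n_B*(2*n_A*n_B - n_A - n_B) / ((n_A+n_B)^2 * (n_A+n_B-1)) = 4320/1584 = 2.7273.
        SD[R] = 1.6514.
Step 4: Continuity-corrected z = (R + 0.5 - E[R]) / SD[R] = (5 + 0.5 - 7.0000) / 1.6514 = -0.9083.
Step 5: Two-sided p-value via normal approximation = 2*(1 - Phi(|z|)) = 0.363722.
Step 6: alpha = 0.05. fail to reject H0.

R = 5, z = -0.9083, p = 0.363722, fail to reject H0.


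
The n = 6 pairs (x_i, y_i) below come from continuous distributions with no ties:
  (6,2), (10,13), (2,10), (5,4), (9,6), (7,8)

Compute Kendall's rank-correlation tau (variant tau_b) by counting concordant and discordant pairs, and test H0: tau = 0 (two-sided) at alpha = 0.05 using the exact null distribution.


Step 1: Enumerate the 15 unordered pairs (i,j) with i<j and classify each by sign(x_j-x_i) * sign(y_j-y_i).
  (1,2):dx=+4,dy=+11->C; (1,3):dx=-4,dy=+8->D; (1,4):dx=-1,dy=+2->D; (1,5):dx=+3,dy=+4->C
  (1,6):dx=+1,dy=+6->C; (2,3):dx=-8,dy=-3->C; (2,4):dx=-5,dy=-9->C; (2,5):dx=-1,dy=-7->C
  (2,6):dx=-3,dy=-5->C; (3,4):dx=+3,dy=-6->D; (3,5):dx=+7,dy=-4->D; (3,6):dx=+5,dy=-2->D
  (4,5):dx=+4,dy=+2->C; (4,6):dx=+2,dy=+4->C; (5,6):dx=-2,dy=+2->D
Step 2: C = 9, D = 6, total pairs = 15.
Step 3: tau = (C - D)/(n(n-1)/2) = (9 - 6)/15 = 0.200000.
Step 4: Exact two-sided p-value (enumerate n! = 720 permutations of y under H0): p = 0.719444.
Step 5: alpha = 0.05. fail to reject H0.

tau_b = 0.2000 (C=9, D=6), p = 0.719444, fail to reject H0.


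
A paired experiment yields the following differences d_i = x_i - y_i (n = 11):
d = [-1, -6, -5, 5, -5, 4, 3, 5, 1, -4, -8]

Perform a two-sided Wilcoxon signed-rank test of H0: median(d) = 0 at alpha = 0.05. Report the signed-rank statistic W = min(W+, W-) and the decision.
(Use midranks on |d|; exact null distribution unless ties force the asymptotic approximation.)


Step 1: Drop any zero differences (none here) and take |d_i|.
|d| = [1, 6, 5, 5, 5, 4, 3, 5, 1, 4, 8]
Step 2: Midrank |d_i| (ties get averaged ranks).
ranks: |1|->1.5, |6|->10, |5|->7.5, |5|->7.5, |5|->7.5, |4|->4.5, |3|->3, |5|->7.5, |1|->1.5, |4|->4.5, |8|->11
Step 3: Attach original signs; sum ranks with positive sign and with negative sign.
W+ = 7.5 + 4.5 + 3 + 7.5 + 1.5 = 24
W- = 1.5 + 10 + 7.5 + 7.5 + 4.5 + 11 = 42
(Check: W+ + W- = 66 should equal n(n+1)/2 = 66.)
Step 4: Test statistic W = min(W+, W-) = 24.
Step 5: Ties in |d|, so use the tie-corrected normal approximation.
        E[W] = n(n+1)/4 = 11*12/4 = 33.
        Tie groups: |d|=1 (t=2), |d|=4 (t=2), |d|=5 (t=4); sum(t^3 - t) = 72.
        Var[W] = n(n+1)(2n+1)/24 - sum(t^3-t)/48 = 3036/24 - 72/48 = 125.
        z = (W - E[W]) / sqrt(Var[W]) = (24 - 33) / 11.1803 = -0.8050.
        Two-sided p = 2*Phi(z) = 0.420829.
Step 6: alpha = 0.05. fail to reject H0.

W+ = 24, W- = 42, W = min = 24, p = 0.420829, fail to reject H0.


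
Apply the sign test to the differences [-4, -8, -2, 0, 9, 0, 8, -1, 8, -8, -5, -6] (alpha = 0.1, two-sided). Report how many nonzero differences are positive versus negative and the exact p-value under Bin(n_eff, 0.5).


Step 1: Discard zero differences. Original n = 12; n_eff = number of nonzero differences = 10.
Nonzero differences (with sign): -4, -8, -2, +9, +8, -1, +8, -8, -5, -6
Step 2: Count signs: positive = 3, negative = 7.
Step 3: Under H0: P(positive) = 0.5, so the number of positives S ~ Bin(10, 0.5).
Step 4: Two-sided exact p-value = sum of Bin(10,0.5) probabilities at or below the observed probability = 0.343750.
Step 5: alpha = 0.1. fail to reject H0.

n_eff = 10, pos = 3, neg = 7, p = 0.343750, fail to reject H0.


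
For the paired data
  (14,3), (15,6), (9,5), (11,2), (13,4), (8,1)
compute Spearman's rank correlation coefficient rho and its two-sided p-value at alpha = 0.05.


Step 1: Rank x and y separately (midranks; no ties here).
rank(x): 14->5, 15->6, 9->2, 11->3, 13->4, 8->1
rank(y): 3->3, 6->6, 5->5, 2->2, 4->4, 1->1
Step 2: d_i = R_x(i) - R_y(i); compute d_i^2.
  (5-3)^2=4, (6-6)^2=0, (2-5)^2=9, (3-2)^2=1, (4-4)^2=0, (1-1)^2=0
sum(d^2) = 14.
Step 3: rho = 1 - 6*14 / (6*(6^2 - 1)) = 1 - 84/210 = 0.600000.
Step 4: Under H0, t = rho * sqrt((n-2)/(1-rho^2)) = 1.5000 ~ t(4).
Step 5: Two-sided p-value from the t-distribution with 4 df = 0.208000.
Step 6: alpha = 0.05. fail to reject H0.

rho = 0.6000, p = 0.208000, fail to reject H0 at alpha = 0.05.


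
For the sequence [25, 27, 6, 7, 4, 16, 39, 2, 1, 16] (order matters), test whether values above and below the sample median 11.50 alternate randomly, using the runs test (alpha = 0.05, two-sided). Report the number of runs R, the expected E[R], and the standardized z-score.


Step 1: Compute median = 11.50; label A = above, B = below.
Labels in order: AABBBAABBA  (n_A = 5, n_B = 5)
Step 2: Count runs R = 5.
Step 3: Under H0 (random ordering), E[R] = 2*n_A*n_B/(n_A+n_B) + 1 = 2*5*5/10 + 1 = 6.0000.
        Var[R] = 2*n_A*n_B*(2*n_A*n_B - n_A - n_B) / ((n_A+n_B)^2 * (n_A+n_B-1)) = 2000/900 = 2.2222.
        SD[R] = 1.4907.
Step 4: Continuity-corrected z = (R + 0.5 - E[R]) / SD[R] = (5 + 0.5 - 6.0000) / 1.4907 = -0.3354.
Step 5: Two-sided p-value via normal approximation = 2*(1 - Phi(|z|)) = 0.737316.
Step 6: alpha = 0.05. fail to reject H0.

R = 5, z = -0.3354, p = 0.737316, fail to reject H0.


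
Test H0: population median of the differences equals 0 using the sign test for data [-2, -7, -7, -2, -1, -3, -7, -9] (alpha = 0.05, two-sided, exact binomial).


Step 1: Discard zero differences. Original n = 8; n_eff = number of nonzero differences = 8.
Nonzero differences (with sign): -2, -7, -7, -2, -1, -3, -7, -9
Step 2: Count signs: positive = 0, negative = 8.
Step 3: Under H0: P(positive) = 0.5, so the number of positives S ~ Bin(8, 0.5).
Step 4: Two-sided exact p-value = sum of Bin(8,0.5) probabilities at or below the observed probability = 0.007812.
Step 5: alpha = 0.05. reject H0.

n_eff = 8, pos = 0, neg = 8, p = 0.007812, reject H0.


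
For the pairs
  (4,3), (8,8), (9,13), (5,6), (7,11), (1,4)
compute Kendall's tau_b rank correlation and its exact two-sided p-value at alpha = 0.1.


Step 1: Enumerate the 15 unordered pairs (i,j) with i<j and classify each by sign(x_j-x_i) * sign(y_j-y_i).
  (1,2):dx=+4,dy=+5->C; (1,3):dx=+5,dy=+10->C; (1,4):dx=+1,dy=+3->C; (1,5):dx=+3,dy=+8->C
  (1,6):dx=-3,dy=+1->D; (2,3):dx=+1,dy=+5->C; (2,4):dx=-3,dy=-2->C; (2,5):dx=-1,dy=+3->D
  (2,6):dx=-7,dy=-4->C; (3,4):dx=-4,dy=-7->C; (3,5):dx=-2,dy=-2->C; (3,6):dx=-8,dy=-9->C
  (4,5):dx=+2,dy=+5->C; (4,6):dx=-4,dy=-2->C; (5,6):dx=-6,dy=-7->C
Step 2: C = 13, D = 2, total pairs = 15.
Step 3: tau = (C - D)/(n(n-1)/2) = (13 - 2)/15 = 0.733333.
Step 4: Exact two-sided p-value (enumerate n! = 720 permutations of y under H0): p = 0.055556.
Step 5: alpha = 0.1. reject H0.

tau_b = 0.7333 (C=13, D=2), p = 0.055556, reject H0.


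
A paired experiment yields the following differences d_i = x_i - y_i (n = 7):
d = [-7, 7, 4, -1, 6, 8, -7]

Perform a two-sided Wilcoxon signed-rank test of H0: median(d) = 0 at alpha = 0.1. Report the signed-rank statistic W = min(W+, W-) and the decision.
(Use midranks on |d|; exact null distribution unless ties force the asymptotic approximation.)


Step 1: Drop any zero differences (none here) and take |d_i|.
|d| = [7, 7, 4, 1, 6, 8, 7]
Step 2: Midrank |d_i| (ties get averaged ranks).
ranks: |7|->5, |7|->5, |4|->2, |1|->1, |6|->3, |8|->7, |7|->5
Step 3: Attach original signs; sum ranks with positive sign and with negative sign.
W+ = 5 + 2 + 3 + 7 = 17
W- = 5 + 1 + 5 = 11
(Check: W+ + W- = 28 should equal n(n+1)/2 = 28.)
Step 4: Test statistic W = min(W+, W-) = 11.
Step 5: Ties in |d|, so use the tie-corrected normal approximation.
        E[W] = n(n+1)/4 = 7*8/4 = 14.
        Tie groups: |d|=7 (t=3); sum(t^3 - t) = 24.
        Var[W] = n(n+1)(2n+1)/24 - sum(t^3-t)/48 = 840/24 - 24/48 = 34.5.
        z = (W - E[W]) / sqrt(Var[W]) = (11 - 14) / 5.8737 = -0.5108.
        Two-sided p = 2*Phi(z) = 0.609523.
Step 6: alpha = 0.1. fail to reject H0.

W+ = 17, W- = 11, W = min = 11, p = 0.609523, fail to reject H0.


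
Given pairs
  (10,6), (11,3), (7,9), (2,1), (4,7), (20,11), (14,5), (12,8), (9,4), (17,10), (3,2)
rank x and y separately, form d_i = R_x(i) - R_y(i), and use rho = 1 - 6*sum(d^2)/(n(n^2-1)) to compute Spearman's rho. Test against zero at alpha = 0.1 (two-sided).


Step 1: Rank x and y separately (midranks; no ties here).
rank(x): 10->6, 11->7, 7->4, 2->1, 4->3, 20->11, 14->9, 12->8, 9->5, 17->10, 3->2
rank(y): 6->6, 3->3, 9->9, 1->1, 7->7, 11->11, 5->5, 8->8, 4->4, 10->10, 2->2
Step 2: d_i = R_x(i) - R_y(i); compute d_i^2.
  (6-6)^2=0, (7-3)^2=16, (4-9)^2=25, (1-1)^2=0, (3-7)^2=16, (11-11)^2=0, (9-5)^2=16, (8-8)^2=0, (5-4)^2=1, (10-10)^2=0, (2-2)^2=0
sum(d^2) = 74.
Step 3: rho = 1 - 6*74 / (11*(11^2 - 1)) = 1 - 444/1320 = 0.663636.
Step 4: Under H0, t = rho * sqrt((n-2)/(1-rho^2)) = 2.6614 ~ t(9).
Step 5: Two-sided p-value from the t-distribution with 9 df = 0.025984.
Step 6: alpha = 0.1. reject H0.

rho = 0.6636, p = 0.025984, reject H0 at alpha = 0.1.


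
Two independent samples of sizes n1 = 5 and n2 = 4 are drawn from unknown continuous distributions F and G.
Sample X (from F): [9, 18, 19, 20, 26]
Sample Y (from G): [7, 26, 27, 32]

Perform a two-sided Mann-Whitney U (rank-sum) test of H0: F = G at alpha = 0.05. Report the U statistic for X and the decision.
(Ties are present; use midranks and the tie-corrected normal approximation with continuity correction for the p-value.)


Step 1: Combine and sort all 9 observations; assign midranks.
sorted (value, group): (7,Y), (9,X), (18,X), (19,X), (20,X), (26,X), (26,Y), (27,Y), (32,Y)
ranks: 7->1, 9->2, 18->3, 19->4, 20->5, 26->6.5, 26->6.5, 27->8, 32->9
Step 2: Rank sum for X: R1 = 2 + 3 + 4 + 5 + 6.5 = 20.5.
Step 3: U_X = R1 - n1(n1+1)/2 = 20.5 - 5*6/2 = 20.5 - 15 = 5.5.
       U_Y = n1*n2 - U_X = 20 - 5.5 = 14.5.
Step 4: Ties are present, so use the tie-corrected normal approximation (with continuity correction) for the p-value.
Step 5: p-value = 0.325163; compare to alpha = 0.05. fail to reject H0.

U_X = 5.5, p = 0.325163, fail to reject H0 at alpha = 0.05.


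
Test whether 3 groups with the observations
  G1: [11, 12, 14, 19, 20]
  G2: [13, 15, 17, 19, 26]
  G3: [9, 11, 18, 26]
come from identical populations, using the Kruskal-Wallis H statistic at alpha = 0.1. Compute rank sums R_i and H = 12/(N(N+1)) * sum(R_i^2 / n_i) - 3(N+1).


Step 1: Combine all N = 14 observations and assign midranks.
sorted (value, group, rank): (9,G3,1), (11,G1,2.5), (11,G3,2.5), (12,G1,4), (13,G2,5), (14,G1,6), (15,G2,7), (17,G2,8), (18,G3,9), (19,G1,10.5), (19,G2,10.5), (20,G1,12), (26,G2,13.5), (26,G3,13.5)
Step 2: Sum ranks within each group.
R_1 = 35 (n_1 = 5)
R_2 = 44 (n_2 = 5)
R_3 = 26 (n_3 = 4)
Step 3: H = 12/(N(N+1)) * sum(R_i^2/n_i) - 3(N+1)
     = 12/(14*15) * (35^2/5 + 44^2/5 + 26^2/4) - 3*15
     = 0.057143 * 801.2 - 45
     = 0.782857.
Step 4: Ties present; correction factor C = 1 - 18/(14^3 - 14) = 0.993407. Corrected H = 0.782857 / 0.993407 = 0.788053.
Step 5: Under H0, H ~ chi^2(2); p-value = 0.674336.
Step 6: alpha = 0.1. fail to reject H0.

H = 0.7881, df = 2, p = 0.674336, fail to reject H0.


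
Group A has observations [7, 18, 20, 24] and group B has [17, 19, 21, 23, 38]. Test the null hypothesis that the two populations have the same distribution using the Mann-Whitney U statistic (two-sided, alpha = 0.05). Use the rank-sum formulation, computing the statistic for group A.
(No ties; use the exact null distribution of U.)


Step 1: Combine and sort all 9 observations; assign midranks.
sorted (value, group): (7,X), (17,Y), (18,X), (19,Y), (20,X), (21,Y), (23,Y), (24,X), (38,Y)
ranks: 7->1, 17->2, 18->3, 19->4, 20->5, 21->6, 23->7, 24->8, 38->9
Step 2: Rank sum for X: R1 = 1 + 3 + 5 + 8 = 17.
Step 3: U_X = R1 - n1(n1+1)/2 = 17 - 4*5/2 = 17 - 10 = 7.
       U_Y = n1*n2 - U_X = 20 - 7 = 13.
Step 4: No ties, so the exact null distribution of U (based on enumerating the C(9,4) = 126 equally likely rank assignments) gives the two-sided p-value.
Step 5: p-value = 0.555556; compare to alpha = 0.05. fail to reject H0.

U_X = 7, p = 0.555556, fail to reject H0 at alpha = 0.05.


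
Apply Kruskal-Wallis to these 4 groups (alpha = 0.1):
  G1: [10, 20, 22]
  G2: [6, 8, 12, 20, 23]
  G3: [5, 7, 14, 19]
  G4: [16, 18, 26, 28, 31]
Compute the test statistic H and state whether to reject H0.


Step 1: Combine all N = 17 observations and assign midranks.
sorted (value, group, rank): (5,G3,1), (6,G2,2), (7,G3,3), (8,G2,4), (10,G1,5), (12,G2,6), (14,G3,7), (16,G4,8), (18,G4,9), (19,G3,10), (20,G1,11.5), (20,G2,11.5), (22,G1,13), (23,G2,14), (26,G4,15), (28,G4,16), (31,G4,17)
Step 2: Sum ranks within each group.
R_1 = 29.5 (n_1 = 3)
R_2 = 37.5 (n_2 = 5)
R_3 = 21 (n_3 = 4)
R_4 = 65 (n_4 = 5)
Step 3: H = 12/(N(N+1)) * sum(R_i^2/n_i) - 3(N+1)
     = 12/(17*18) * (29.5^2/3 + 37.5^2/5 + 21^2/4 + 65^2/5) - 3*18
     = 0.039216 * 1526.58 - 54
     = 5.866013.
Step 4: Ties present; correction factor C = 1 - 6/(17^3 - 17) = 0.998775. Corrected H = 5.866013 / 0.998775 = 5.873211.
Step 5: Under H0, H ~ chi^2(3); p-value = 0.117944.
Step 6: alpha = 0.1. fail to reject H0.

H = 5.8732, df = 3, p = 0.117944, fail to reject H0.


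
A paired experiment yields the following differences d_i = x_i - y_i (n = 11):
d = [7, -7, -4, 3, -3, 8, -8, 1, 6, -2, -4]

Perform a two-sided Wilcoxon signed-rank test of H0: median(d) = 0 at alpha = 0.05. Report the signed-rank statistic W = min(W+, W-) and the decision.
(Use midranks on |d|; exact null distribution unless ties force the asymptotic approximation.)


Step 1: Drop any zero differences (none here) and take |d_i|.
|d| = [7, 7, 4, 3, 3, 8, 8, 1, 6, 2, 4]
Step 2: Midrank |d_i| (ties get averaged ranks).
ranks: |7|->8.5, |7|->8.5, |4|->5.5, |3|->3.5, |3|->3.5, |8|->10.5, |8|->10.5, |1|->1, |6|->7, |2|->2, |4|->5.5
Step 3: Attach original signs; sum ranks with positive sign and with negative sign.
W+ = 8.5 + 3.5 + 10.5 + 1 + 7 = 30.5
W- = 8.5 + 5.5 + 3.5 + 10.5 + 2 + 5.5 = 35.5
(Check: W+ + W- = 66 should equal n(n+1)/2 = 66.)
Step 4: Test statistic W = min(W+, W-) = 30.5.
Step 5: Ties in |d|, so use the tie-corrected normal approximation.
        E[W] = n(n+1)/4 = 11*12/4 = 33.
        Tie groups: |d|=3 (t=2), |d|=4 (t=2), |d|=7 (t=2), |d|=8 (t=2); sum(t^3 - t) = 24.
        Var[W] = n(n+1)(2n+1)/24 - sum(t^3-t)/48 = 3036/24 - 24/48 = 126.
        z = (W - E[W]) / sqrt(Var[W]) = (30.5 - 33) / 11.2250 = -0.2227.
        Two-sided p = 2*Phi(z) = 0.823755.
Step 6: alpha = 0.05. fail to reject H0.

W+ = 30.5, W- = 35.5, W = min = 30.5, p = 0.823755, fail to reject H0.


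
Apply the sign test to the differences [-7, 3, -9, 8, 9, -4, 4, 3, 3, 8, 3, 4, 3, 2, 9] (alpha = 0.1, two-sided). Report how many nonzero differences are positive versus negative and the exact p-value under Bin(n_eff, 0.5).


Step 1: Discard zero differences. Original n = 15; n_eff = number of nonzero differences = 15.
Nonzero differences (with sign): -7, +3, -9, +8, +9, -4, +4, +3, +3, +8, +3, +4, +3, +2, +9
Step 2: Count signs: positive = 12, negative = 3.
Step 3: Under H0: P(positive) = 0.5, so the number of positives S ~ Bin(15, 0.5).
Step 4: Two-sided exact p-value = sum of Bin(15,0.5) probabilities at or below the observed probability = 0.035156.
Step 5: alpha = 0.1. reject H0.

n_eff = 15, pos = 12, neg = 3, p = 0.035156, reject H0.


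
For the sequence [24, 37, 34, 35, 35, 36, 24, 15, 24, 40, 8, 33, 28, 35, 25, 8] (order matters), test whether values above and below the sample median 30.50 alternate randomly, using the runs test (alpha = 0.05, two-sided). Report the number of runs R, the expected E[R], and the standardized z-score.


Step 1: Compute median = 30.50; label A = above, B = below.
Labels in order: BAAAAABBBABABABB  (n_A = 8, n_B = 8)
Step 2: Count runs R = 9.
Step 3: Under H0 (random ordering), E[R] = 2*n_A*n_B/(n_A+n_B) + 1 = 2*8*8/16 + 1 = 9.0000.
        Var[R] = 2*n_A*n_B*(2*n_A*n_B - n_A - n_B) / ((n_A+n_B)^2 * (n_A+n_B-1)) = 14336/3840 = 3.7333.
        SD[R] = 1.9322.
Step 4: R = E[R], so z = 0 with no continuity correction.
Step 5: Two-sided p-value via normal approximation = 2*(1 - Phi(|z|)) = 1.000000.
Step 6: alpha = 0.05. fail to reject H0.

R = 9, z = 0.0000, p = 1.000000, fail to reject H0.


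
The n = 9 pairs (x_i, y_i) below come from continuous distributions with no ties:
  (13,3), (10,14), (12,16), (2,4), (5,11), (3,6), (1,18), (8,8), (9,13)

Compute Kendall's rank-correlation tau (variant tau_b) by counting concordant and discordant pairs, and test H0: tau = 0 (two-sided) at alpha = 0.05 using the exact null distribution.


Step 1: Enumerate the 36 unordered pairs (i,j) with i<j and classify each by sign(x_j-x_i) * sign(y_j-y_i).
  (1,2):dx=-3,dy=+11->D; (1,3):dx=-1,dy=+13->D; (1,4):dx=-11,dy=+1->D; (1,5):dx=-8,dy=+8->D
  (1,6):dx=-10,dy=+3->D; (1,7):dx=-12,dy=+15->D; (1,8):dx=-5,dy=+5->D; (1,9):dx=-4,dy=+10->D
  (2,3):dx=+2,dy=+2->C; (2,4):dx=-8,dy=-10->C; (2,5):dx=-5,dy=-3->C; (2,6):dx=-7,dy=-8->C
  (2,7):dx=-9,dy=+4->D; (2,8):dx=-2,dy=-6->C; (2,9):dx=-1,dy=-1->C; (3,4):dx=-10,dy=-12->C
  (3,5):dx=-7,dy=-5->C; (3,6):dx=-9,dy=-10->C; (3,7):dx=-11,dy=+2->D; (3,8):dx=-4,dy=-8->C
  (3,9):dx=-3,dy=-3->C; (4,5):dx=+3,dy=+7->C; (4,6):dx=+1,dy=+2->C; (4,7):dx=-1,dy=+14->D
  (4,8):dx=+6,dy=+4->C; (4,9):dx=+7,dy=+9->C; (5,6):dx=-2,dy=-5->C; (5,7):dx=-4,dy=+7->D
  (5,8):dx=+3,dy=-3->D; (5,9):dx=+4,dy=+2->C; (6,7):dx=-2,dy=+12->D; (6,8):dx=+5,dy=+2->C
  (6,9):dx=+6,dy=+7->C; (7,8):dx=+7,dy=-10->D; (7,9):dx=+8,dy=-5->D; (8,9):dx=+1,dy=+5->C
Step 2: C = 20, D = 16, total pairs = 36.
Step 3: tau = (C - D)/(n(n-1)/2) = (20 - 16)/36 = 0.111111.
Step 4: Exact two-sided p-value (enumerate n! = 362880 permutations of y under H0): p = 0.761414.
Step 5: alpha = 0.05. fail to reject H0.

tau_b = 0.1111 (C=20, D=16), p = 0.761414, fail to reject H0.


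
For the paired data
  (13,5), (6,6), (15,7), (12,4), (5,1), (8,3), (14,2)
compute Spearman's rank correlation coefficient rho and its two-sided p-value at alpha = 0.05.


Step 1: Rank x and y separately (midranks; no ties here).
rank(x): 13->5, 6->2, 15->7, 12->4, 5->1, 8->3, 14->6
rank(y): 5->5, 6->6, 7->7, 4->4, 1->1, 3->3, 2->2
Step 2: d_i = R_x(i) - R_y(i); compute d_i^2.
  (5-5)^2=0, (2-6)^2=16, (7-7)^2=0, (4-4)^2=0, (1-1)^2=0, (3-3)^2=0, (6-2)^2=16
sum(d^2) = 32.
Step 3: rho = 1 - 6*32 / (7*(7^2 - 1)) = 1 - 192/336 = 0.428571.
Step 4: Under H0, t = rho * sqrt((n-2)/(1-rho^2)) = 1.0607 ~ t(5).
Step 5: Two-sided p-value from the t-distribution with 5 df = 0.337368.
Step 6: alpha = 0.05. fail to reject H0.

rho = 0.4286, p = 0.337368, fail to reject H0 at alpha = 0.05.


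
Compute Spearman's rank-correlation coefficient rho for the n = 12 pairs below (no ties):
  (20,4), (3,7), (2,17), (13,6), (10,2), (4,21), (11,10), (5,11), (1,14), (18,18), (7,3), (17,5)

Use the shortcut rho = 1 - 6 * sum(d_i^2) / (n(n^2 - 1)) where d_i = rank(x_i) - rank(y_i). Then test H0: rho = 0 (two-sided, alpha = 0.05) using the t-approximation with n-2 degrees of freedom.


Step 1: Rank x and y separately (midranks; no ties here).
rank(x): 20->12, 3->3, 2->2, 13->9, 10->7, 4->4, 11->8, 5->5, 1->1, 18->11, 7->6, 17->10
rank(y): 4->3, 7->6, 17->10, 6->5, 2->1, 21->12, 10->7, 11->8, 14->9, 18->11, 3->2, 5->4
Step 2: d_i = R_x(i) - R_y(i); compute d_i^2.
  (12-3)^2=81, (3-6)^2=9, (2-10)^2=64, (9-5)^2=16, (7-1)^2=36, (4-12)^2=64, (8-7)^2=1, (5-8)^2=9, (1-9)^2=64, (11-11)^2=0, (6-2)^2=16, (10-4)^2=36
sum(d^2) = 396.
Step 3: rho = 1 - 6*396 / (12*(12^2 - 1)) = 1 - 2376/1716 = -0.384615.
Step 4: Under H0, t = rho * sqrt((n-2)/(1-rho^2)) = -1.3176 ~ t(10).
Step 5: Two-sided p-value from the t-distribution with 10 df = 0.217020.
Step 6: alpha = 0.05. fail to reject H0.

rho = -0.3846, p = 0.217020, fail to reject H0 at alpha = 0.05.


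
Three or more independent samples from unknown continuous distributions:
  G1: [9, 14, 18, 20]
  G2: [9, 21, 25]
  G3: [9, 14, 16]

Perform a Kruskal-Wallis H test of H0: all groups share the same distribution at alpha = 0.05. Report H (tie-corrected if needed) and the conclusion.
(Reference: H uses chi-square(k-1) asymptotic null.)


Step 1: Combine all N = 10 observations and assign midranks.
sorted (value, group, rank): (9,G1,2), (9,G2,2), (9,G3,2), (14,G1,4.5), (14,G3,4.5), (16,G3,6), (18,G1,7), (20,G1,8), (21,G2,9), (25,G2,10)
Step 2: Sum ranks within each group.
R_1 = 21.5 (n_1 = 4)
R_2 = 21 (n_2 = 3)
R_3 = 12.5 (n_3 = 3)
Step 3: H = 12/(N(N+1)) * sum(R_i^2/n_i) - 3(N+1)
     = 12/(10*11) * (21.5^2/4 + 21^2/3 + 12.5^2/3) - 3*11
     = 0.109091 * 314.646 - 33
     = 1.325000.
Step 4: Ties present; correction factor C = 1 - 30/(10^3 - 10) = 0.969697. Corrected H = 1.325000 / 0.969697 = 1.366406.
Step 5: Under H0, H ~ chi^2(2); p-value = 0.504997.
Step 6: alpha = 0.05. fail to reject H0.

H = 1.3664, df = 2, p = 0.504997, fail to reject H0.


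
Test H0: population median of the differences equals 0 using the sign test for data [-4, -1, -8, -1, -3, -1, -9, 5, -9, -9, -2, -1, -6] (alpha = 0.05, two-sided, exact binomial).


Step 1: Discard zero differences. Original n = 13; n_eff = number of nonzero differences = 13.
Nonzero differences (with sign): -4, -1, -8, -1, -3, -1, -9, +5, -9, -9, -2, -1, -6
Step 2: Count signs: positive = 1, negative = 12.
Step 3: Under H0: P(positive) = 0.5, so the number of positives S ~ Bin(13, 0.5).
Step 4: Two-sided exact p-value = sum of Bin(13,0.5) probabilities at or below the observed probability = 0.003418.
Step 5: alpha = 0.05. reject H0.

n_eff = 13, pos = 1, neg = 12, p = 0.003418, reject H0.


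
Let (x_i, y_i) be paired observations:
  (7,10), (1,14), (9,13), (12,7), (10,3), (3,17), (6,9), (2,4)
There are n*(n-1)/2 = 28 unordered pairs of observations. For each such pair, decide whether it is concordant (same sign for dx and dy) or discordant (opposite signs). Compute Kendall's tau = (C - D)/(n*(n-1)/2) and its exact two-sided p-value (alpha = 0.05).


Step 1: Enumerate the 28 unordered pairs (i,j) with i<j and classify each by sign(x_j-x_i) * sign(y_j-y_i).
  (1,2):dx=-6,dy=+4->D; (1,3):dx=+2,dy=+3->C; (1,4):dx=+5,dy=-3->D; (1,5):dx=+3,dy=-7->D
  (1,6):dx=-4,dy=+7->D; (1,7):dx=-1,dy=-1->C; (1,8):dx=-5,dy=-6->C; (2,3):dx=+8,dy=-1->D
  (2,4):dx=+11,dy=-7->D; (2,5):dx=+9,dy=-11->D; (2,6):dx=+2,dy=+3->C; (2,7):dx=+5,dy=-5->D
  (2,8):dx=+1,dy=-10->D; (3,4):dx=+3,dy=-6->D; (3,5):dx=+1,dy=-10->D; (3,6):dx=-6,dy=+4->D
  (3,7):dx=-3,dy=-4->C; (3,8):dx=-7,dy=-9->C; (4,5):dx=-2,dy=-4->C; (4,6):dx=-9,dy=+10->D
  (4,7):dx=-6,dy=+2->D; (4,8):dx=-10,dy=-3->C; (5,6):dx=-7,dy=+14->D; (5,7):dx=-4,dy=+6->D
  (5,8):dx=-8,dy=+1->D; (6,7):dx=+3,dy=-8->D; (6,8):dx=-1,dy=-13->C; (7,8):dx=-4,dy=-5->C
Step 2: C = 10, D = 18, total pairs = 28.
Step 3: tau = (C - D)/(n(n-1)/2) = (10 - 18)/28 = -0.285714.
Step 4: Exact two-sided p-value (enumerate n! = 40320 permutations of y under H0): p = 0.398760.
Step 5: alpha = 0.05. fail to reject H0.

tau_b = -0.2857 (C=10, D=18), p = 0.398760, fail to reject H0.


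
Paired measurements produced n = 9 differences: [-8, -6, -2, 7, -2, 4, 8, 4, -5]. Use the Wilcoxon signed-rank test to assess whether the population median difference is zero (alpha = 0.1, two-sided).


Step 1: Drop any zero differences (none here) and take |d_i|.
|d| = [8, 6, 2, 7, 2, 4, 8, 4, 5]
Step 2: Midrank |d_i| (ties get averaged ranks).
ranks: |8|->8.5, |6|->6, |2|->1.5, |7|->7, |2|->1.5, |4|->3.5, |8|->8.5, |4|->3.5, |5|->5
Step 3: Attach original signs; sum ranks with positive sign and with negative sign.
W+ = 7 + 3.5 + 8.5 + 3.5 = 22.5
W- = 8.5 + 6 + 1.5 + 1.5 + 5 = 22.5
(Check: W+ + W- = 45 should equal n(n+1)/2 = 45.)
Step 4: Test statistic W = min(W+, W-) = 22.5.
Step 5: Ties in |d|, so use the tie-corrected normal approximation.
        E[W] = n(n+1)/4 = 9*10/4 = 22.5.
        Tie groups: |d|=2 (t=2), |d|=4 (t=2), |d|=8 (t=2); sum(t^3 - t) = 18.
        Var[W] = n(n+1)(2n+1)/24 - sum(t^3-t)/48 = 1710/24 - 18/48 = 70.875.
        z = (W - E[W]) / sqrt(Var[W]) = (22.5 - 22.5) / 8.4187 = 0.0000.
        Two-sided p = 2*Phi(z) = 1.000000.
Step 6: alpha = 0.1. fail to reject H0.

W+ = 22.5, W- = 22.5, W = min = 22.5, p = 1.000000, fail to reject H0.


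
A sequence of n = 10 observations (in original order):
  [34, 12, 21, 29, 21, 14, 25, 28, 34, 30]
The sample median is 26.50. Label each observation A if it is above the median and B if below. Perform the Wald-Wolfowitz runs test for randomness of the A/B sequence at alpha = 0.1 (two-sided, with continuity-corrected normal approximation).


Step 1: Compute median = 26.50; label A = above, B = below.
Labels in order: ABBABBBAAA  (n_A = 5, n_B = 5)
Step 2: Count runs R = 5.
Step 3: Under H0 (random ordering), E[R] = 2*n_A*n_B/(n_A+n_B) + 1 = 2*5*5/10 + 1 = 6.0000.
        Var[R] = 2*n_A*n_B*(2*n_A*n_B - n_A - n_B) / ((n_A+n_B)^2 * (n_A+n_B-1)) = 2000/900 = 2.2222.
        SD[R] = 1.4907.
Step 4: Continuity-corrected z = (R + 0.5 - E[R]) / SD[R] = (5 + 0.5 - 6.0000) / 1.4907 = -0.3354.
Step 5: Two-sided p-value via normal approximation = 2*(1 - Phi(|z|)) = 0.737316.
Step 6: alpha = 0.1. fail to reject H0.

R = 5, z = -0.3354, p = 0.737316, fail to reject H0.


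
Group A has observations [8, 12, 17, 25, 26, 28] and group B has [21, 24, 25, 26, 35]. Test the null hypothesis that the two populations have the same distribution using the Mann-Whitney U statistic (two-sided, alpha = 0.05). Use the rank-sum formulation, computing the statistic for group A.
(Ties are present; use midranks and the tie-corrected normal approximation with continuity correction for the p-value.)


Step 1: Combine and sort all 11 observations; assign midranks.
sorted (value, group): (8,X), (12,X), (17,X), (21,Y), (24,Y), (25,X), (25,Y), (26,X), (26,Y), (28,X), (35,Y)
ranks: 8->1, 12->2, 17->3, 21->4, 24->5, 25->6.5, 25->6.5, 26->8.5, 26->8.5, 28->10, 35->11
Step 2: Rank sum for X: R1 = 1 + 2 + 3 + 6.5 + 8.5 + 10 = 31.
Step 3: U_X = R1 - n1(n1+1)/2 = 31 - 6*7/2 = 31 - 21 = 10.
       U_Y = n1*n2 - U_X = 30 - 10 = 20.
Step 4: Ties are present, so use the tie-corrected normal approximation (with continuity correction) for the p-value.
Step 5: p-value = 0.409176; compare to alpha = 0.05. fail to reject H0.

U_X = 10, p = 0.409176, fail to reject H0 at alpha = 0.05.


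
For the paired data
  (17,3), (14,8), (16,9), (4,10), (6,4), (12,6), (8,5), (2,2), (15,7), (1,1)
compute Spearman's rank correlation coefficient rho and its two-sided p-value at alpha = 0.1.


Step 1: Rank x and y separately (midranks; no ties here).
rank(x): 17->10, 14->7, 16->9, 4->3, 6->4, 12->6, 8->5, 2->2, 15->8, 1->1
rank(y): 3->3, 8->8, 9->9, 10->10, 4->4, 6->6, 5->5, 2->2, 7->7, 1->1
Step 2: d_i = R_x(i) - R_y(i); compute d_i^2.
  (10-3)^2=49, (7-8)^2=1, (9-9)^2=0, (3-10)^2=49, (4-4)^2=0, (6-6)^2=0, (5-5)^2=0, (2-2)^2=0, (8-7)^2=1, (1-1)^2=0
sum(d^2) = 100.
Step 3: rho = 1 - 6*100 / (10*(10^2 - 1)) = 1 - 600/990 = 0.393939.
Step 4: Under H0, t = rho * sqrt((n-2)/(1-rho^2)) = 1.2123 ~ t(8).
Step 5: Two-sided p-value from the t-distribution with 8 df = 0.259998.
Step 6: alpha = 0.1. fail to reject H0.

rho = 0.3939, p = 0.259998, fail to reject H0 at alpha = 0.1.


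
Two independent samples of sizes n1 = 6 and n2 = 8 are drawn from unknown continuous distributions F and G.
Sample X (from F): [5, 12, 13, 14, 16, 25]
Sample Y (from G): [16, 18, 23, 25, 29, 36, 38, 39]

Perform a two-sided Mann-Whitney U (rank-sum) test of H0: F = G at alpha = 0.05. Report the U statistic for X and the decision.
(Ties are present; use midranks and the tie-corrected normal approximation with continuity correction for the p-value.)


Step 1: Combine and sort all 14 observations; assign midranks.
sorted (value, group): (5,X), (12,X), (13,X), (14,X), (16,X), (16,Y), (18,Y), (23,Y), (25,X), (25,Y), (29,Y), (36,Y), (38,Y), (39,Y)
ranks: 5->1, 12->2, 13->3, 14->4, 16->5.5, 16->5.5, 18->7, 23->8, 25->9.5, 25->9.5, 29->11, 36->12, 38->13, 39->14
Step 2: Rank sum for X: R1 = 1 + 2 + 3 + 4 + 5.5 + 9.5 = 25.
Step 3: U_X = R1 - n1(n1+1)/2 = 25 - 6*7/2 = 25 - 21 = 4.
       U_Y = n1*n2 - U_X = 48 - 4 = 44.
Step 4: Ties are present, so use the tie-corrected normal approximation (with continuity correction) for the p-value.
Step 5: p-value = 0.011636; compare to alpha = 0.05. reject H0.

U_X = 4, p = 0.011636, reject H0 at alpha = 0.05.


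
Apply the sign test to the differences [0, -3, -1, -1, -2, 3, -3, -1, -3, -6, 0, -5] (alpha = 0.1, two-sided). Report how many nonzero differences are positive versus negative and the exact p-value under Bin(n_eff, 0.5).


Step 1: Discard zero differences. Original n = 12; n_eff = number of nonzero differences = 10.
Nonzero differences (with sign): -3, -1, -1, -2, +3, -3, -1, -3, -6, -5
Step 2: Count signs: positive = 1, negative = 9.
Step 3: Under H0: P(positive) = 0.5, so the number of positives S ~ Bin(10, 0.5).
Step 4: Two-sided exact p-value = sum of Bin(10,0.5) probabilities at or below the observed probability = 0.021484.
Step 5: alpha = 0.1. reject H0.

n_eff = 10, pos = 1, neg = 9, p = 0.021484, reject H0.


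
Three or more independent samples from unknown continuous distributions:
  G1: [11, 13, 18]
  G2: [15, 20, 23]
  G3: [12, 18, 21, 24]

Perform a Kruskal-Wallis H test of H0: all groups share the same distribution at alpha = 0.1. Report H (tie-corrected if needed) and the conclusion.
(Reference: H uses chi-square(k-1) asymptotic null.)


Step 1: Combine all N = 10 observations and assign midranks.
sorted (value, group, rank): (11,G1,1), (12,G3,2), (13,G1,3), (15,G2,4), (18,G1,5.5), (18,G3,5.5), (20,G2,7), (21,G3,8), (23,G2,9), (24,G3,10)
Step 2: Sum ranks within each group.
R_1 = 9.5 (n_1 = 3)
R_2 = 20 (n_2 = 3)
R_3 = 25.5 (n_3 = 4)
Step 3: H = 12/(N(N+1)) * sum(R_i^2/n_i) - 3(N+1)
     = 12/(10*11) * (9.5^2/3 + 20^2/3 + 25.5^2/4) - 3*11
     = 0.109091 * 325.979 - 33
     = 2.561364.
Step 4: Ties present; correction factor C = 1 - 6/(10^3 - 10) = 0.993939. Corrected H = 2.561364 / 0.993939 = 2.576982.
Step 5: Under H0, H ~ chi^2(2); p-value = 0.275687.
Step 6: alpha = 0.1. fail to reject H0.

H = 2.5770, df = 2, p = 0.275687, fail to reject H0.


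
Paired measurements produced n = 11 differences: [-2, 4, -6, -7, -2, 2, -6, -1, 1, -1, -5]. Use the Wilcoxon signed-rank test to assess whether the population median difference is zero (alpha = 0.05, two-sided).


Step 1: Drop any zero differences (none here) and take |d_i|.
|d| = [2, 4, 6, 7, 2, 2, 6, 1, 1, 1, 5]
Step 2: Midrank |d_i| (ties get averaged ranks).
ranks: |2|->5, |4|->7, |6|->9.5, |7|->11, |2|->5, |2|->5, |6|->9.5, |1|->2, |1|->2, |1|->2, |5|->8
Step 3: Attach original signs; sum ranks with positive sign and with negative sign.
W+ = 7 + 5 + 2 = 14
W- = 5 + 9.5 + 11 + 5 + 9.5 + 2 + 2 + 8 = 52
(Check: W+ + W- = 66 should equal n(n+1)/2 = 66.)
Step 4: Test statistic W = min(W+, W-) = 14.
Step 5: Ties in |d|, so use the tie-corrected normal approximation.
        E[W] = n(n+1)/4 = 11*12/4 = 33.
        Tie groups: |d|=1 (t=3), |d|=2 (t=3), |d|=6 (t=2); sum(t^3 - t) = 54.
        Var[W] = n(n+1)(2n+1)/24 - sum(t^3-t)/48 = 3036/24 - 54/48 = 125.375.
        z = (W - E[W]) / sqrt(Var[W]) = (14 - 33) / 11.1971 = -1.6969.
        Two-sided p = 2*Phi(z) = 0.089722.
Step 6: alpha = 0.05. fail to reject H0.

W+ = 14, W- = 52, W = min = 14, p = 0.089722, fail to reject H0.


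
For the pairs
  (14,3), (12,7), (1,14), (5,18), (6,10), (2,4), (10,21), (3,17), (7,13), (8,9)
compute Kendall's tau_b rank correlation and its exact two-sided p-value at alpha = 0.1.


Step 1: Enumerate the 45 unordered pairs (i,j) with i<j and classify each by sign(x_j-x_i) * sign(y_j-y_i).
  (1,2):dx=-2,dy=+4->D; (1,3):dx=-13,dy=+11->D; (1,4):dx=-9,dy=+15->D; (1,5):dx=-8,dy=+7->D
  (1,6):dx=-12,dy=+1->D; (1,7):dx=-4,dy=+18->D; (1,8):dx=-11,dy=+14->D; (1,9):dx=-7,dy=+10->D
  (1,10):dx=-6,dy=+6->D; (2,3):dx=-11,dy=+7->D; (2,4):dx=-7,dy=+11->D; (2,5):dx=-6,dy=+3->D
  (2,6):dx=-10,dy=-3->C; (2,7):dx=-2,dy=+14->D; (2,8):dx=-9,dy=+10->D; (2,9):dx=-5,dy=+6->D
  (2,10):dx=-4,dy=+2->D; (3,4):dx=+4,dy=+4->C; (3,5):dx=+5,dy=-4->D; (3,6):dx=+1,dy=-10->D
  (3,7):dx=+9,dy=+7->C; (3,8):dx=+2,dy=+3->C; (3,9):dx=+6,dy=-1->D; (3,10):dx=+7,dy=-5->D
  (4,5):dx=+1,dy=-8->D; (4,6):dx=-3,dy=-14->C; (4,7):dx=+5,dy=+3->C; (4,8):dx=-2,dy=-1->C
  (4,9):dx=+2,dy=-5->D; (4,10):dx=+3,dy=-9->D; (5,6):dx=-4,dy=-6->C; (5,7):dx=+4,dy=+11->C
  (5,8):dx=-3,dy=+7->D; (5,9):dx=+1,dy=+3->C; (5,10):dx=+2,dy=-1->D; (6,7):dx=+8,dy=+17->C
  (6,8):dx=+1,dy=+13->C; (6,9):dx=+5,dy=+9->C; (6,10):dx=+6,dy=+5->C; (7,8):dx=-7,dy=-4->C
  (7,9):dx=-3,dy=-8->C; (7,10):dx=-2,dy=-12->C; (8,9):dx=+4,dy=-4->D; (8,10):dx=+5,dy=-8->D
  (9,10):dx=+1,dy=-4->D
Step 2: C = 17, D = 28, total pairs = 45.
Step 3: tau = (C - D)/(n(n-1)/2) = (17 - 28)/45 = -0.244444.
Step 4: Exact two-sided p-value (enumerate n! = 3628800 permutations of y under H0): p = 0.380720.
Step 5: alpha = 0.1. fail to reject H0.

tau_b = -0.2444 (C=17, D=28), p = 0.380720, fail to reject H0.


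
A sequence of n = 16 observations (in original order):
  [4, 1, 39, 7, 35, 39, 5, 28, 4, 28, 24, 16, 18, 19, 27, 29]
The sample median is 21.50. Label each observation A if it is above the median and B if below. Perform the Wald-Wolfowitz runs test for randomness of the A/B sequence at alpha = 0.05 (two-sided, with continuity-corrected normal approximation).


Step 1: Compute median = 21.50; label A = above, B = below.
Labels in order: BBABAABABAABBBAA  (n_A = 8, n_B = 8)
Step 2: Count runs R = 10.
Step 3: Under H0 (random ordering), E[R] = 2*n_A*n_B/(n_A+n_B) + 1 = 2*8*8/16 + 1 = 9.0000.
        Var[R] = 2*n_A*n_B*(2*n_A*n_B - n_A - n_B) / ((n_A+n_B)^2 * (n_A+n_B-1)) = 14336/3840 = 3.7333.
        SD[R] = 1.9322.
Step 4: Continuity-corrected z = (R - 0.5 - E[R]) / SD[R] = (10 - 0.5 - 9.0000) / 1.9322 = 0.2588.
Step 5: Two-sided p-value via normal approximation = 2*(1 - Phi(|z|)) = 0.795809.
Step 6: alpha = 0.05. fail to reject H0.

R = 10, z = 0.2588, p = 0.795809, fail to reject H0.


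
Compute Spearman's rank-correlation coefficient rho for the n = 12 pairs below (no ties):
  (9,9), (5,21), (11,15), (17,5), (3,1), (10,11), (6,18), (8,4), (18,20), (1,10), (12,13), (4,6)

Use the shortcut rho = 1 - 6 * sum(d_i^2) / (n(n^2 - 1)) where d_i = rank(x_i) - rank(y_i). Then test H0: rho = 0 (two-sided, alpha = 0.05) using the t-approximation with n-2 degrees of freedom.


Step 1: Rank x and y separately (midranks; no ties here).
rank(x): 9->7, 5->4, 11->9, 17->11, 3->2, 10->8, 6->5, 8->6, 18->12, 1->1, 12->10, 4->3
rank(y): 9->5, 21->12, 15->9, 5->3, 1->1, 11->7, 18->10, 4->2, 20->11, 10->6, 13->8, 6->4
Step 2: d_i = R_x(i) - R_y(i); compute d_i^2.
  (7-5)^2=4, (4-12)^2=64, (9-9)^2=0, (11-3)^2=64, (2-1)^2=1, (8-7)^2=1, (5-10)^2=25, (6-2)^2=16, (12-11)^2=1, (1-6)^2=25, (10-8)^2=4, (3-4)^2=1
sum(d^2) = 206.
Step 3: rho = 1 - 6*206 / (12*(12^2 - 1)) = 1 - 1236/1716 = 0.279720.
Step 4: Under H0, t = rho * sqrt((n-2)/(1-rho^2)) = 0.9213 ~ t(10).
Step 5: Two-sided p-value from the t-distribution with 10 df = 0.378569.
Step 6: alpha = 0.05. fail to reject H0.

rho = 0.2797, p = 0.378569, fail to reject H0 at alpha = 0.05.


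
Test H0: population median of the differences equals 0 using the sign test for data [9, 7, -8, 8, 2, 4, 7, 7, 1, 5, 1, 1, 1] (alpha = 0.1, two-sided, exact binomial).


Step 1: Discard zero differences. Original n = 13; n_eff = number of nonzero differences = 13.
Nonzero differences (with sign): +9, +7, -8, +8, +2, +4, +7, +7, +1, +5, +1, +1, +1
Step 2: Count signs: positive = 12, negative = 1.
Step 3: Under H0: P(positive) = 0.5, so the number of positives S ~ Bin(13, 0.5).
Step 4: Two-sided exact p-value = sum of Bin(13,0.5) probabilities at or below the observed probability = 0.003418.
Step 5: alpha = 0.1. reject H0.

n_eff = 13, pos = 12, neg = 1, p = 0.003418, reject H0.
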